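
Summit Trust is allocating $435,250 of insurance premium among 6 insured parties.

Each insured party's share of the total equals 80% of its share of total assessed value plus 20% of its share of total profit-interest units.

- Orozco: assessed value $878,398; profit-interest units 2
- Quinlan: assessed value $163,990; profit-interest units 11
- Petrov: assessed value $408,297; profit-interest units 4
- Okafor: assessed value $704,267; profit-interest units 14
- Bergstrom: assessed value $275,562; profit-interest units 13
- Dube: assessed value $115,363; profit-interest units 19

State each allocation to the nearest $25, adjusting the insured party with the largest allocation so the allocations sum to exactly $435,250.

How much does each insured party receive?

Totals — assessed value 2,545,877, profit-interest units 63.
Combined weights (80% assessed value + 20% profit-interest units): Orozco 0.2824; Quinlan 0.0865; Petrov 0.1410; Okafor 0.2657; Bergstrom 0.1279; Dube 0.0966.
Raw shares: Orozco 122,902.13; Quinlan 37,628.14; Petrov 61,369.83; Okafor 115,667.15; Bergstrom 55,651.36; Dube 42,031.39.
After rounding ($25): Orozco $122,900; Quinlan $37,625; Petrov $61,375; Okafor $115,675; Bergstrom $55,650; Dube $42,025. Sum = $435,250.
Rounded total matches; no reconciliation needed.

Orozco: $122,900 · Quinlan: $37,625 · Petrov: $61,375 · Okafor: $115,675 · Bergstrom: $55,650 · Dube: $42,025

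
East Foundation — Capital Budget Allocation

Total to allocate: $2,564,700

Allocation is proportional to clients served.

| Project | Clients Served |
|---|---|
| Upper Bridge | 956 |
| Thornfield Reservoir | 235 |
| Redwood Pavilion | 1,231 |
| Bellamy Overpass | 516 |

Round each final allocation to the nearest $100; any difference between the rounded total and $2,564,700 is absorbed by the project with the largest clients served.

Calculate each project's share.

Upper Bridge: $834,500 · Thornfield Reservoir: $205,100 · Redwood Pavilion: $1,074,700 · Bellamy Overpass: $450,400

Combined clients served = 956 + 235 + 1,231 + 516 = 2,938.
Proportional shares: Upper Bridge 834,531.38; Thornfield Reservoir 205,141.08; Redwood Pavilion 1,074,590.10; Bellamy Overpass 450,437.44.
After rounding ($100): Upper Bridge $834,500; Thornfield Reservoir $205,100; Redwood Pavilion $1,074,600; Bellamy Overpass $450,400. Sum = $2,564,600.
Difference $2,564,700 − $2,564,600 = +$100 applied to largest clients served (Redwood Pavilion): Redwood Pavilion becomes $1,074,700.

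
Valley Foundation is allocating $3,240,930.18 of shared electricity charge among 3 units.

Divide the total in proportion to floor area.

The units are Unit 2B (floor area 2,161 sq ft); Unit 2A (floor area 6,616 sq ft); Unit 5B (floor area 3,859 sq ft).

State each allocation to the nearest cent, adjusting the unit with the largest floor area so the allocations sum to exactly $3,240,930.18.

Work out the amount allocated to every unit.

Unit 2B: $554,261.64 | Unit 2A: $1,696,897.29 | Unit 5B: $989,771.25

Combined floor area = 2,161 + 6,616 + 3,859 = 12,636.
Unrounded shares: Unit 2B 554,261.6428; Unit 2A 1,696,897.2832; Unit 5B 989,771.2539.
At nearest cent: Unit 2B $554,261.64; Unit 2A $1,696,897.28; Unit 5B $989,771.25. Sum = $3,240,930.17.
Difference $3,240,930.18 − $3,240,930.17 = +$0.01 applied to largest floor area (Unit 2A): Unit 2A becomes $1,696,897.29.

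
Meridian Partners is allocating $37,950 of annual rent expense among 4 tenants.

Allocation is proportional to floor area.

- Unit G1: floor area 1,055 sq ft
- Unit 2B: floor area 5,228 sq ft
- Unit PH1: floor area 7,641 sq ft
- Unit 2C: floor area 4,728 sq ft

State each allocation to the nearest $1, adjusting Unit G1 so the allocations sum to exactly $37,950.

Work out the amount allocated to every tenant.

Unit G1: $2,146 | Unit 2B: $10,637 | Unit PH1: $15,547 | Unit 2C: $9,620

Combined floor area = 18,652.
Unrounded shares: Unit G1 1,055/18,652 × $37,950 = 2,146.54; Unit 2B 5,228/18,652 × $37,950 = 10,637.07; Unit PH1 7,641/18,652 × $37,950 = 15,546.64; Unit 2C 4,728/18,652 × $37,950 = 9,619.75.
After rounding ($1): Unit G1 $2,147; Unit 2B $10,637; Unit PH1 $15,547; Unit 2C $9,620. Sum = $37,951.
Difference $37,950 − $37,951 = −$1 applied to Unit G1: Unit G1 becomes $2,146.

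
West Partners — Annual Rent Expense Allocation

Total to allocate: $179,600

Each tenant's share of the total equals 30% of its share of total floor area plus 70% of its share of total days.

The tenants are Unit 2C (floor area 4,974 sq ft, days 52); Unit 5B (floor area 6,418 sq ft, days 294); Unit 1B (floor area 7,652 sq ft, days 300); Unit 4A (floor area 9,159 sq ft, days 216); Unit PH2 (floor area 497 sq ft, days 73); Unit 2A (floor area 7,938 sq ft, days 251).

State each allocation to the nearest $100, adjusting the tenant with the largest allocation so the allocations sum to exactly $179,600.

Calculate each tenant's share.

Totals — floor area 36,638, days 1,186.
Combined weights (30% floor area + 70% days): Unit 2C 0.0714; Unit 5B 0.2261; Unit 1B 0.2397; Unit 4A 0.2025; Unit PH2 0.0472; Unit 2A 0.2131.
Proportional shares: Unit 2C 12,826.96; Unit 5B 40,603.33; Unit 1B 43,054.08; Unit 4A 36,365.99; Unit PH2 8,469.14; Unit 2A 38,280.50.
After rounding ($100): Unit 2C $12,800; Unit 5B $40,600; Unit 1B $43,100; Unit 4A $36,400; Unit PH2 $8,500; Unit 2A $38,300. Sum = $179,700.
Difference $179,600 − $179,700 = −$100 applied to largest allocation (Unit 1B): Unit 1B becomes $43,000.

Unit 2C: $12,800; Unit 5B: $40,600; Unit 1B: $43,000; Unit 4A: $36,400; Unit PH2: $8,500; Unit 2A: $38,300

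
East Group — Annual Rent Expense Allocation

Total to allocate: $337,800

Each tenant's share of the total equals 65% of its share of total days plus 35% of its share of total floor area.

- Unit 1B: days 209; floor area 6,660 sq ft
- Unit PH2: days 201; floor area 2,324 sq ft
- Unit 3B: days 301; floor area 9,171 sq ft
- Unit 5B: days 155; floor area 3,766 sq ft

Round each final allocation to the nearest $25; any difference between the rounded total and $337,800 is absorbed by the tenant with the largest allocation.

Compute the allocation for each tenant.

Totals — days 866, floor area 21,921.
Combined weights (65% days + 35% floor area): Unit 1B 0.2632; Unit PH2 0.1880; Unit 3B 0.3724; Unit 5B 0.1765.
Unrounded shares: Unit 1B 88,911.34; Unit PH2 63,496.95; Unit 3B 125,780.46; Unit 5B 59,611.24.
Rounded to nearest $25: Unit 1B $88,900; Unit PH2 $63,500; Unit 3B $125,775; Unit 5B $59,600. Sum = $337,775.
Difference $337,800 − $337,775 = +$25 applied to largest allocation (Unit 3B): Unit 3B becomes $125,800.

Unit 1B: $88,900 | Unit PH2: $63,500 | Unit 3B: $125,800 | Unit 5B: $59,600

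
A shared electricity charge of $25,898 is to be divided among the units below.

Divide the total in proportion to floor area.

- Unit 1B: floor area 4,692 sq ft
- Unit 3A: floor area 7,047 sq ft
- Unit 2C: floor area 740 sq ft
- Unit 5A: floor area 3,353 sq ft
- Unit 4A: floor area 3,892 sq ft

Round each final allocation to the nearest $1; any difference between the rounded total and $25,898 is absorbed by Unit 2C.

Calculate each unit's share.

Unit 1B: $6,161 | Unit 3A: $9,253 | Unit 2C: $971 | Unit 5A: $4,403 | Unit 4A: $5,110

Total floor area = 19,724.
Pro-rata amounts: Unit 1B 4,692/19,724 × $25,898 = 6,160.69; Unit 3A 7,047/19,724 × $25,898 = 9,252.85; Unit 2C 740/19,724 × $25,898 = 971.63; Unit 5A 3,353/19,724 × $25,898 = 4,402.55; Unit 4A 3,892/19,724 × $25,898 = 5,110.27.
At nearest $1: Unit 1B $6,161; Unit 3A $9,253; Unit 2C $972; Unit 5A $4,403; Unit 4A $5,110. Sum = $25,899.
Difference $25,898 − $25,899 = −$1 applied to Unit 2C: Unit 2C becomes $971.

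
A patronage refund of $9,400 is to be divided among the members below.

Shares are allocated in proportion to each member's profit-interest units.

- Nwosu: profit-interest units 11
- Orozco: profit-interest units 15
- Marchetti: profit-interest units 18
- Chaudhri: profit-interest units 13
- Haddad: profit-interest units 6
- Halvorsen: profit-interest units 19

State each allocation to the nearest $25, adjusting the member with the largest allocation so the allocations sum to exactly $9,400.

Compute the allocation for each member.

Nwosu: $1,250 · Orozco: $1,725 · Marchetti: $2,075 · Chaudhri: $1,500 · Haddad: $700 · Halvorsen: $2,150

Combined profit-interest units = 82.
Unrounded shares: Nwosu 11/82 × $9,400 = 1,260.98; Orozco 15/82 × $9,400 = 1,719.51; Marchetti 18/82 × $9,400 = 2,063.41; Chaudhri 13/82 × $9,400 = 1,490.24; Haddad 6/82 × $9,400 = 687.80; Halvorsen 19/82 × $9,400 = 2,178.05.
After rounding ($25): Nwosu $1,250; Orozco $1,725; Marchetti $2,075; Chaudhri $1,500; Haddad $700; Halvorsen $2,175. Sum = $9,425.
Difference $9,400 − $9,425 = −$25 applied to largest allocation (Halvorsen): Halvorsen becomes $2,150.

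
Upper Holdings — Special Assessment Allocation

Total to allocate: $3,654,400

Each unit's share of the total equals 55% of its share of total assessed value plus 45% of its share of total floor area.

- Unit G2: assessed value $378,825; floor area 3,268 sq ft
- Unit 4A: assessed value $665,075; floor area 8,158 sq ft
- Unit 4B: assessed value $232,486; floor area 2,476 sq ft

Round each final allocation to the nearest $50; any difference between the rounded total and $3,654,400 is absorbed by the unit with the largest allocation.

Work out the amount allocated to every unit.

Totals — assessed value 1,276,386, floor area 13,902.
Combined weights (55% assessed value + 45% floor area): Unit G2 0.2690; Unit 4A 0.5507; Unit 4B 0.1803.
Raw shares: Unit G2 983,108.87; Unit 4A 2,012,308.09; Unit 4B 658,983.04.
At nearest $50: Unit G2 $983,100; Unit 4A $2,012,300; Unit 4B $659,000. Sum = $3,654,400.
Rounded total matches; no reconciliation needed.

Unit G2: $983,100 · Unit 4A: $2,012,300 · Unit 4B: $659,000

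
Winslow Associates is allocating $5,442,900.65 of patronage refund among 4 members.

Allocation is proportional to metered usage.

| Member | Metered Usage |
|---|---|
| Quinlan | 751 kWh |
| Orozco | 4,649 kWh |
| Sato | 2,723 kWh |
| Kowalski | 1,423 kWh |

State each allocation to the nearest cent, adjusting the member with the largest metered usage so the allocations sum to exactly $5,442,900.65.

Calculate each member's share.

Combined metered usage = 751 + 4,649 + 2,723 + 1,423 = 9,546.
Raw shares: Quinlan 428,202.2196; Orozco 2,650,748.4938; Sato 1,552,589.4060; Kowalski 811,360.5306.
At nearest cent: Quinlan $428,202.22; Orozco $2,650,748.49; Sato $1,552,589.41; Kowalski $811,360.53. Sum = $5,442,900.65.
No rounding difference to absorb.

Quinlan: $428,202.22; Orozco: $2,650,748.49; Sato: $1,552,589.41; Kowalski: $811,360.53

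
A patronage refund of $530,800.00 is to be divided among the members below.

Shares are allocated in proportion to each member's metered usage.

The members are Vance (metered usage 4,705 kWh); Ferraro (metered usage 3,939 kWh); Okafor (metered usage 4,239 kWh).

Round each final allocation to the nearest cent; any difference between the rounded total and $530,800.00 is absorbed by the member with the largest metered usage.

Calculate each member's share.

Sum of metered usage: 4,705 + 3,939 + 4,239 = 12,883.
Raw shares: Vance 193,853.4503; Ferraro 162,293.0373; Okafor 174,653.5124.
At nearest cent: Vance $193,853.45; Ferraro $162,293.04; Okafor $174,653.51. Sum = $530,800.00.
Rounded total matches; no reconciliation needed.

Vance: $193,853.45 | Ferraro: $162,293.04 | Okafor: $174,653.51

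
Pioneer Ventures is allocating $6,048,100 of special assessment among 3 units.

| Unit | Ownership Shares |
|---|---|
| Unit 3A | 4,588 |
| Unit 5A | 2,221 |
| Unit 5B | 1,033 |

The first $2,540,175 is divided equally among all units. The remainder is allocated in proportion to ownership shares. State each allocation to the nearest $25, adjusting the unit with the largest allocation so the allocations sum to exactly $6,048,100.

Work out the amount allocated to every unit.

Equal tier: $2,540,175 ÷ 3 = $846,725 apiece.
Remainder $3,507,925 by ownership shares (total 7,842): Unit 3A 2,052,328.47 → $2,052,325; Unit 5A 993,509.49 → $993,500; Unit 5B 462,087.03 → $462,075.
Rounding difference +$25 on remainder applied to Unit 3A.
Totals: Unit 3A $846,725 + $2,052,350 = $2,899,075; Unit 5A $846,725 + $993,500 = $1,840,225; Unit 5B $846,725 + $462,075 = $1,308,800.

Unit 3A: $2,899,075 · Unit 5A: $1,840,225 · Unit 5B: $1,308,800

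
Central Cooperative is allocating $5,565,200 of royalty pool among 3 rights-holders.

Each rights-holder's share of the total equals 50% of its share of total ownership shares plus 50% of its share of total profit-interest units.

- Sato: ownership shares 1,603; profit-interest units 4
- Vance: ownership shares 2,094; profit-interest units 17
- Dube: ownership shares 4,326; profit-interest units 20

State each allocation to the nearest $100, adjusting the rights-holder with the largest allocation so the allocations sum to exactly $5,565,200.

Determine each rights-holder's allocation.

Sato: $827,400 | Vance: $1,880,000 | Dube: $2,857,800

Totals — ownership shares 8,023, profit-interest units 41.
Blended shares (50% ownership shares + 50% profit-interest units): Sato 0.1487; Vance 0.3378; Dube 0.5135.
Raw shares: Sato 827,438.25; Vance 1,880,018.54; Dube 2,857,743.22.
After rounding ($100): Sato $827,400; Vance $1,880,000; Dube $2,857,700. Sum = $5,565,100.
Difference $5,565,200 − $5,565,100 = +$100 applied to largest allocation (Dube): Dube becomes $2,857,800.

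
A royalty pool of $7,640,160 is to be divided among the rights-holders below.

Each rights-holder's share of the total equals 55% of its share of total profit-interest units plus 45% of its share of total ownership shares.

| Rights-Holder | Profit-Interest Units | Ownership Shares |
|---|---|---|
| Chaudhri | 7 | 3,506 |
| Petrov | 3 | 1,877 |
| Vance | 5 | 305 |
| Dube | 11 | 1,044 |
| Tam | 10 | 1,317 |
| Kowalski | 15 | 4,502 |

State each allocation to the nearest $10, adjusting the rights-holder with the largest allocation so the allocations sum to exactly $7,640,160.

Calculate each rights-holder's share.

Chaudhri: $1,537,150 · Petrov: $761,340 · Vance: $495,520 · Dube: $1,192,310 · Tam: $1,184,700 · Kowalski: $2,469,140

Profit-interest units total 51; ownership shares total 12,551.
Blended shares (55% profit-interest units + 45% ownership shares): Chaudhri 0.2012; Petrov 0.0997; Vance 0.0649; Dube 0.1561; Tam 0.1551; Kowalski 0.3232.
Raw shares: Chaudhri 1,537,149.21; Petrov 761,344.75; Vance 495,517.49; Dube 1,192,313.68; Tam 1,184,702.17; Kowalski 2,469,132.69.
After rounding ($10): Chaudhri $1,537,150; Petrov $761,340; Vance $495,520; Dube $1,192,310; Tam $1,184,700; Kowalski $2,469,130. Sum = $7,640,150.
Difference $7,640,160 − $7,640,150 = +$10 applied to largest allocation (Kowalski): Kowalski becomes $2,469,140.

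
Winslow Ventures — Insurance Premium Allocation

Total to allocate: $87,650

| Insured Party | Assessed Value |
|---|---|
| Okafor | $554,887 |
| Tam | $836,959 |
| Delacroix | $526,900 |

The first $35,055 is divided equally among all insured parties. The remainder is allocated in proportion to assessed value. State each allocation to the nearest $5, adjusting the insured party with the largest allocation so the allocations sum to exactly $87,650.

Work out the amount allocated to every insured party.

Equal tier: $35,055 ÷ 3 = $11,685 apiece.
Remainder $52,595 by assessed value (total 1,918,746): Okafor 15,210.08 → $15,210; Tam 22,941.99 → $22,940; Delacroix 14,442.93 → $14,445.
Totals: Okafor $11,685 + $15,210 = $26,895; Tam $11,685 + $22,940 = $34,625; Delacroix $11,685 + $14,445 = $26,130.

Okafor: $26,895 | Tam: $34,625 | Delacroix: $26,130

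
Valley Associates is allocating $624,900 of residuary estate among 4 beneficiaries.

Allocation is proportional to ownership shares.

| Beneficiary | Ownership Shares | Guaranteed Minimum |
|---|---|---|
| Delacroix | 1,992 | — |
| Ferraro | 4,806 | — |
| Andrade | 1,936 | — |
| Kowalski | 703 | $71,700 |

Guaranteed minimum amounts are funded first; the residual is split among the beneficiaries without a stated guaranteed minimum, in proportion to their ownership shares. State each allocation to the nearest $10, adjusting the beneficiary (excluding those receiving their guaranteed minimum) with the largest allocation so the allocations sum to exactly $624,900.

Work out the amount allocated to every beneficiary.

Delacroix: $126,170 · Ferraro: $304,410 · Andrade: $122,620 · Kowalski: $71,700

Fund the minimums — Kowalski $71,700. Balance $553,200.
Balance split over remaining ownership shares 8,734: Delacroix 126,170.64 → $126,170; Ferraro 304,405.68 → $304,410; Andrade 122,623.68 → $122,620.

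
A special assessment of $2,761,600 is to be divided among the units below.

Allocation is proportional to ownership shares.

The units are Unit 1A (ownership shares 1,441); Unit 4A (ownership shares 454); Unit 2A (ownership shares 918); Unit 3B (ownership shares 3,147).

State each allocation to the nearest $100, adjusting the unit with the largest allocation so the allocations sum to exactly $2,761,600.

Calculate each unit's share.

Unit 1A: $667,700 · Unit 4A: $210,400 · Unit 2A: $425,400 · Unit 3B: $1,458,100

Combined ownership shares = 5,960.
Pro-rata amounts: Unit 1A 1,441/5,960 × $2,761,600 = 667,695.57; Unit 4A 454/5,960 × $2,761,600 = 210,363.49; Unit 2A 918/5,960 × $2,761,600 = 425,360.54; Unit 3B 3,147/5,960 × $2,761,600 = 1,458,180.40.
Rounded to nearest $100: Unit 1A $667,700; Unit 4A $210,400; Unit 2A $425,400; Unit 3B $1,458,200. Sum = $2,761,700.
Difference $2,761,600 − $2,761,700 = −$100 applied to largest allocation (Unit 3B): Unit 3B becomes $1,458,100.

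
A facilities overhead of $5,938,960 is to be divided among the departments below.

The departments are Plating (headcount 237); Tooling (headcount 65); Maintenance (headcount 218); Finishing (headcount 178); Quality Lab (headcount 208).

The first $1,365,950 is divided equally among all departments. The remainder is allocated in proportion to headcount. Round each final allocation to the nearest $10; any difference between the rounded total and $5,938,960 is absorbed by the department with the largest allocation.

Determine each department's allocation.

First tranche $1,365,950 split equally: $273,190 each.
Remainder $4,573,010 by headcount (total 906): Plating 1,196,250.96 → $1,196,250; Tooling 328,085.71 → $328,090; Maintenance 1,100,348.98 → $1,100,350; Finishing 898,450.09 → $898,450; Quality Lab 1,049,874.26 → $1,049,870.
Totals: Plating $273,190 + $1,196,250 = $1,469,440; Tooling $273,190 + $328,090 = $601,280; Maintenance $273,190 + $1,100,350 = $1,373,540; Finishing $273,190 + $898,450 = $1,171,640; Quality Lab $273,190 + $1,049,870 = $1,323,060.

Plating: $1,469,440 | Tooling: $601,280 | Maintenance: $1,373,540 | Finishing: $1,171,640 | Quality Lab: $1,323,060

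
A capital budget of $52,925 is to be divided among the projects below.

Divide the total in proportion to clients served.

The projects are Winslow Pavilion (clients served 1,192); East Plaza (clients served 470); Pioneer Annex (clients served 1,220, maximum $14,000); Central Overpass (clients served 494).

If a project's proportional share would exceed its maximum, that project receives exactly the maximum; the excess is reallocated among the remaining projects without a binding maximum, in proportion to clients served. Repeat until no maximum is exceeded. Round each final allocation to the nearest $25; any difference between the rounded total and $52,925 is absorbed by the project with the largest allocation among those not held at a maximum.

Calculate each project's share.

Combined clients served = 3,376.
Pro-rata shares before constraints: Winslow Pavilion 18,686.79; East Plaza 7,368.11; Pioneer Annex 19,125.74; Central Overpass 7,744.36.
Held at cap: Pioneer Annex ($14,000); residual $38,925 reallocated over remaining clients served 2,156.
Remaining shares: Winslow Pavilion 21,520.69 → $21,525; East Plaza 8,485.51 → $8,475; Central Overpass 8,918.81 → $8,925.

Winslow Pavilion: $21,525 | East Plaza: $8,475 | Pioneer Annex: $14,000 | Central Overpass: $8,925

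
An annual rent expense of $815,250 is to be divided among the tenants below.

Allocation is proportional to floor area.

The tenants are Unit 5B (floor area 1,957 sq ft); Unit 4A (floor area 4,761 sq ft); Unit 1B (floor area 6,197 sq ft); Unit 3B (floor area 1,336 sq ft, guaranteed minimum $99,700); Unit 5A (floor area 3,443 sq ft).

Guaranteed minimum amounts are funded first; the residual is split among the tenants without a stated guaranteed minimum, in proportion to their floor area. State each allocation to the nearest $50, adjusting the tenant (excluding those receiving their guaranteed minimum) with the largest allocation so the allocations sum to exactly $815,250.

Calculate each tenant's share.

Unit 5B: $85,600 | Unit 4A: $208,250 | Unit 1B: $271,100 | Unit 3B: $99,700 | Unit 5A: $150,600

Minimums first: Unit 3B $99,700. Remaining pool $715,550.
Remaining pool split over remaining floor area 16,358: Unit 5B 85,605.29 → $85,600; Unit 4A 208,261.01 → $208,250; Unit 1B 271,076.13 → $271,100; Unit 5A 150,607.57 → $150,600.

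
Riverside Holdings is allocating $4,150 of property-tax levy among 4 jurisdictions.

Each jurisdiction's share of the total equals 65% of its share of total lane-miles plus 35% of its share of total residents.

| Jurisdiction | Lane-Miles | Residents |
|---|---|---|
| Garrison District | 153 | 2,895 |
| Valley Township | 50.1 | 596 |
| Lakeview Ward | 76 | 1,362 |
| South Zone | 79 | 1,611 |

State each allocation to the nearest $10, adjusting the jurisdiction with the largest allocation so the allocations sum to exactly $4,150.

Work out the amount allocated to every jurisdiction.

Garrison District: $1,800 | Valley Township: $510 | Lakeview Ward: $880 | South Zone: $960

Totals — lane-miles 358.1, residents 6,464.
Combined weights (65% lane-miles + 35% residents): Garrison District 0.4345; Valley Township 0.1232; Lakeview Ward 0.2117; South Zone 0.2306.
Pro-rata amounts: Garrison District 1,803.04; Valley Township 511.32; Lakeview Ward 878.54; South Zone 957.09.
After rounding ($10): Garrison District $1,800; Valley Township $510; Lakeview Ward $880; South Zone $960. Sum = $4,150.
Rounded total matches; no reconciliation needed.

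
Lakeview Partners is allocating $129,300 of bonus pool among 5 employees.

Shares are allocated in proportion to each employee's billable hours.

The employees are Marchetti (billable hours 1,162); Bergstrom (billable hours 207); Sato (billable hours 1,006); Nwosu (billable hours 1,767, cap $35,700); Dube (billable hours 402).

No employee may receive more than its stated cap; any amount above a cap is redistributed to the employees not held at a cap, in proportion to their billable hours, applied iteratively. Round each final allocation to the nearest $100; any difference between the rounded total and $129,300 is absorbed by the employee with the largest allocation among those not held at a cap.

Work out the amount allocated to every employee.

Billable hours total: 4,544.
Proportional shares (ignoring caps): Marchetti 33,064.83; Bergstrom 5,890.21; Sato 28,625.84; Nwosu 50,280.17; Dube 11,438.95.
Held at cap: Nwosu ($35,700); remaining pool $93,600 reallocated over remaining billable hours 2,777.
Remaining shares: Marchetti 39,165.72 → $39,200; Bergstrom 6,977.03 → $7,000; Sato 33,907.67 → $33,900; Dube 13,549.59 → $13,500.

Marchetti: $39,200; Bergstrom: $7,000; Sato: $33,900; Nwosu: $35,700; Dube: $13,500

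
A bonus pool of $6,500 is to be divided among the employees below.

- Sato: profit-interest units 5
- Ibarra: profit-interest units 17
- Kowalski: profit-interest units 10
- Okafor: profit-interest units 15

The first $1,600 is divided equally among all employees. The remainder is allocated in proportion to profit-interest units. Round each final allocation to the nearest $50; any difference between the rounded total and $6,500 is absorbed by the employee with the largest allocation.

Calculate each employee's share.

Sato: $900 · Ibarra: $2,200 · Kowalski: $1,450 · Okafor: $1,950

$1,600 shared equally gives $400 per employee.
Remainder $4,900 by profit-interest units (total 47): Sato 521.28 → $500; Ibarra 1,772.34 → $1,750; Kowalski 1,042.55 → $1,050; Okafor 1,563.83 → $1,550.
Rounding difference +$50 on remainder applied to Ibarra.
Totals: Sato $400 + $500 = $900; Ibarra $400 + $1,800 = $2,200; Kowalski $400 + $1,050 = $1,450; Okafor $400 + $1,550 = $1,950.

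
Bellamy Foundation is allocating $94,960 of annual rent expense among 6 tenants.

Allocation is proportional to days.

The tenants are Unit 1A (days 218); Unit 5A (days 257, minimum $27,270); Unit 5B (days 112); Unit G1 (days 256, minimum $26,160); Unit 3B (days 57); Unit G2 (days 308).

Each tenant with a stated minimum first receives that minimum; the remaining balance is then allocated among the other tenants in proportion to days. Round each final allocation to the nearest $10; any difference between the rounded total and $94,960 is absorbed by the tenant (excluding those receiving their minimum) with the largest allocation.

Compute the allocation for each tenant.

Unit 1A: $13,030 | Unit 5A: $27,270 | Unit 5B: $6,690 | Unit G1: $26,160 | Unit 3B: $3,410 | Unit G2: $18,400

Fund the minimums — Unit 5A $27,270; Unit G1 $26,160. Remaining pool $41,530.
Remaining pool split over remaining days 695: Unit 1A 13,026.68 → $13,030; Unit 5B 6,692.60 → $6,690; Unit 3B 3,406.06 → $3,410; Unit G2 18,404.66 → $18,400.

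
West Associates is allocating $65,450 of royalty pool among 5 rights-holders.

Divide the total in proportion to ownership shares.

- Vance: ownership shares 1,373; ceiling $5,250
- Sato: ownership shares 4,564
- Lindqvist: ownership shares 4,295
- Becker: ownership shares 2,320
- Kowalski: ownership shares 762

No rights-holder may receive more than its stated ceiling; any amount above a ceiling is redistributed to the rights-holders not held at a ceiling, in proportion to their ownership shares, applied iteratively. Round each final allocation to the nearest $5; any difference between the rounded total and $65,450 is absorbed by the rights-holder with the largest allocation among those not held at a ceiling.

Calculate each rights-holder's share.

Vance: $5,250 | Sato: $23,010 | Lindqvist: $21,655 | Becker: $11,695 | Kowalski: $3,840

Total ownership shares = 13,314.
Pro-rata shares before constraints: Vance 6,749.50; Sato 22,436.07; Lindqvist 21,113.70; Becker 11,404.84; Kowalski 3,745.90.
Cap binds for Vance ($5,250); remaining pool $60,200 reallocated over remaining ownership shares 11,941.
Remaining shares: Sato 23,009.20 → $23,010; Lindqvist 21,653.04 → $21,655; Becker 11,696.17 → $11,695; Kowalski 3,841.59 → $3,840.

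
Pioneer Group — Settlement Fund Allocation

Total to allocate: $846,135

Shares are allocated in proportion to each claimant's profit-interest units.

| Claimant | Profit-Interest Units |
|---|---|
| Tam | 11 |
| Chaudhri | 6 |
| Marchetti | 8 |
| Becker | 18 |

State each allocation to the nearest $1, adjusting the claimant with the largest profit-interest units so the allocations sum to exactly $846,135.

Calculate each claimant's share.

Total profit-interest units = 43.
Pro-rata amounts: Tam 11/43 × $846,135 = 216,453.14; Chaudhri 6/43 × $846,135 = 118,065.35; Marchetti 8/43 × $846,135 = 157,420.47; Becker 18/43 × $846,135 = 354,196.05.
Rounded to nearest $1: Tam $216,453; Chaudhri $118,065; Marchetti $157,420; Becker $354,196. Sum = $846,134.
Difference $846,135 − $846,134 = +$1 applied to largest profit-interest units (Becker): Becker becomes $354,197.

Tam: $216,453 · Chaudhri: $118,065 · Marchetti: $157,420 · Becker: $354,197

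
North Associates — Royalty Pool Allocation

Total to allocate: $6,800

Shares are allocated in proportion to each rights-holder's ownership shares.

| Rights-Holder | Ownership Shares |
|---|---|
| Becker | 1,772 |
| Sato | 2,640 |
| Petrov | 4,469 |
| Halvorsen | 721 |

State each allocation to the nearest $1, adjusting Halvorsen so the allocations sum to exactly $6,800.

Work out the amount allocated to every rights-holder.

Becker: $1,255 · Sato: $1,870 · Petrov: $3,165 · Halvorsen: $510

Sum of ownership shares: 9,602.
Unrounded shares: Becker 1,772/9,602 × $6,800 = 1,254.91; Sato 2,640/9,602 × $6,800 = 1,869.61; Petrov 4,469/9,602 × $6,800 = 3,164.88; Halvorsen 721/9,602 × $6,800 = 510.60.
At nearest $1: Becker $1,255; Sato $1,870; Petrov $3,165; Halvorsen $511. Sum = $6,801.
Difference $6,800 − $6,801 = −$1 applied to Halvorsen: Halvorsen becomes $510.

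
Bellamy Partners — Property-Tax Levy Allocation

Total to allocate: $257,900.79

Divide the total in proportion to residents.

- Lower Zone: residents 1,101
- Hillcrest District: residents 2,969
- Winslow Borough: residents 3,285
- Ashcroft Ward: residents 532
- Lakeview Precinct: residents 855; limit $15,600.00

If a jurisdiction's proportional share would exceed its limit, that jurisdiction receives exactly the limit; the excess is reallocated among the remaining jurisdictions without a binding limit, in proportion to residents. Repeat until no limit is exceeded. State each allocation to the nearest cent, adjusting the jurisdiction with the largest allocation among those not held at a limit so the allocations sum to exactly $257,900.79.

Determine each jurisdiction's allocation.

Lower Zone: $33,824.42; Hillcrest District: $91,212.25; Winslow Borough: $100,920.26; Ashcroft Ward: $16,343.86; Lakeview Precinct: $15,600.00

Total residents = 8,742.
Proportional shares (ignoring caps): Lower Zone 32,480.9849; Hillcrest District 87,589.5042; Winslow Borough 96,911.9304; Ashcroft Ward 15,694.7175; Lakeview Precinct 25,223.6531.
Cap binds for Lakeview Precinct ($15,600.00); balance $242,300.79 reallocated over remaining residents 7,887.
Remaining shares: Lower Zone 33,824.4161 → $33,824.42; Hillcrest District 91,212.2538 → $91,212.25; Winslow Borough 100,920.2606 → $100,920.26; Ashcroft Ward 16,343.8596 → $16,343.86.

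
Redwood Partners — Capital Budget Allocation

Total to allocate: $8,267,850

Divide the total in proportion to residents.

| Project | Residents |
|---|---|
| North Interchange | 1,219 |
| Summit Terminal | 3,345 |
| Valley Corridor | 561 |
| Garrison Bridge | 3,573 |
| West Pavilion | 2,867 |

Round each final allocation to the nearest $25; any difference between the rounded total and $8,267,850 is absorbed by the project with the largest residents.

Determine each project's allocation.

Sum of residents: 1,219 + 3,345 + 561 + 3,573 + 2,867 = 11,565.
Proportional shares: North Interchange 871,466.42; Summit Terminal 2,391,349.61; Valley Corridor 401,060.43; Garrison Bridge 2,554,347.43; West Pavilion 2,049,626.11.
Rounded to nearest $25: North Interchange $871,475; Summit Terminal $2,391,350; Valley Corridor $401,050; Garrison Bridge $2,554,350; West Pavilion $2,049,625. Sum = $8,267,850.
Rounded total matches; no reconciliation needed.

North Interchange: $871,475 · Summit Terminal: $2,391,350 · Valley Corridor: $401,050 · Garrison Bridge: $2,554,350 · West Pavilion: $2,049,625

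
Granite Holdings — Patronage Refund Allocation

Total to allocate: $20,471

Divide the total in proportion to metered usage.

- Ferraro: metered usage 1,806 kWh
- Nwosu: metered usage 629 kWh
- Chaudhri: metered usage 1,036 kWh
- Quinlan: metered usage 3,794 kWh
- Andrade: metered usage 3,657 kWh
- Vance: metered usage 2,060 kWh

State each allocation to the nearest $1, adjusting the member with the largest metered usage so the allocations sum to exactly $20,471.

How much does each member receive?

Sum of metered usage: 1,806 + 629 + 1,036 + 3,794 + 3,657 + 2,060 = 12,982.
Pro-rata amounts: Ferraro 2,847.84; Nwosu 991.85; Chaudhri 1,633.64; Quinlan 5,982.67; Andrade 5,766.63; Vance 3,248.36.
Rounded to nearest $1: Ferraro $2,848; Nwosu $992; Chaudhri $1,634; Quinlan $5,983; Andrade $5,767; Vance $3,248. Sum = $20,472.
Difference $20,471 − $20,472 = −$1 applied to largest metered usage (Quinlan): Quinlan becomes $5,982.

Ferraro: $2,848 · Nwosu: $992 · Chaudhri: $1,634 · Quinlan: $5,982 · Andrade: $5,767 · Vance: $3,248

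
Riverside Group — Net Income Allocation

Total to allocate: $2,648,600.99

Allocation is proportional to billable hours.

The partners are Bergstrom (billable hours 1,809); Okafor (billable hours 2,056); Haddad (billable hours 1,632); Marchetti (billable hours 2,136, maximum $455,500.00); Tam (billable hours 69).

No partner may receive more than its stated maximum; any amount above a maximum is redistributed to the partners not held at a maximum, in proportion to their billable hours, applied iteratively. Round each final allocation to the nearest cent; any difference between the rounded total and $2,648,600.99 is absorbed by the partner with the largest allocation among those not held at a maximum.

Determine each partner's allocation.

Bergstrom: $712,777.52; Okafor: $810,099.83; Haddad: $643,036.44; Marchetti: $455,500.00; Tam: $27,187.20

Sum of billable hours: 7,702.
Unconstrained shares: Bergstrom 622,087.6644; Okafor 707,027.2183; Haddad 561,220.0488; Marchetti 734,538.00502; Tam 23,728.0535.
Cap binds for Marchetti ($455,500.00); residual $2,193,100.99 reallocated over remaining billable hours 5,566.
Shares after redistribution: Bergstrom 712,777.5226 → $712,777.52; Okafor 810,099.8267 → $810,099.83; Haddad 643,036.4383 → $643,036.44; Tam 27,187.2024 → $27,187.20.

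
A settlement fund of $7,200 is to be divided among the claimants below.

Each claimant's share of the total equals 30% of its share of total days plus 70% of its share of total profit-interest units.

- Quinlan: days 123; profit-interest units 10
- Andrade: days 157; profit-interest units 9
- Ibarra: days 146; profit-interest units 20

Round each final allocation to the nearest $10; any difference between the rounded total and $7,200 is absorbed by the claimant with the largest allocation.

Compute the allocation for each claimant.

Days total 426; profit-interest units total 39.
Blended shares (30% days + 70% profit-interest units): Quinlan 0.2661; Andrade 0.2721; Ibarra 0.4618.
Raw shares: Quinlan 1,915.97; Andrade 1,959.13; Ibarra 3,324.90.
At nearest $10: Quinlan $1,920; Andrade $1,960; Ibarra $3,320. Sum = $7,200.
Rounded total matches; no reconciliation needed.

Quinlan: $1,920 · Andrade: $1,960 · Ibarra: $3,320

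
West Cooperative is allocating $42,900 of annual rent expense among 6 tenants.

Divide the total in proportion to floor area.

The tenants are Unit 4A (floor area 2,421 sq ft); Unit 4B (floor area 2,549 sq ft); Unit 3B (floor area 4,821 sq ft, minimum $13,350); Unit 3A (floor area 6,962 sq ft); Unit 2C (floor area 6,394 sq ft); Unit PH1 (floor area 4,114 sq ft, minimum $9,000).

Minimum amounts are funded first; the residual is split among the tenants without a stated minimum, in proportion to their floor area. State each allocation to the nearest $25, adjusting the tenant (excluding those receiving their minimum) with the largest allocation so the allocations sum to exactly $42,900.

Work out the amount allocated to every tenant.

Unit 4A: $2,725; Unit 4B: $2,850; Unit 3B: $13,350; Unit 3A: $7,800; Unit 2C: $7,175; Unit PH1: $9,000

Guaranteed amounts: Unit 3B $13,350; Unit PH1 $9,000. Residual $20,550.
Residual split over remaining floor area 18,326: Unit 4A 2,714.81 → $2,725; Unit 4B 2,858.34 → $2,850; Unit 3A 7,806.89 → $7,800; Unit 2C 7,169.96 → $7,175.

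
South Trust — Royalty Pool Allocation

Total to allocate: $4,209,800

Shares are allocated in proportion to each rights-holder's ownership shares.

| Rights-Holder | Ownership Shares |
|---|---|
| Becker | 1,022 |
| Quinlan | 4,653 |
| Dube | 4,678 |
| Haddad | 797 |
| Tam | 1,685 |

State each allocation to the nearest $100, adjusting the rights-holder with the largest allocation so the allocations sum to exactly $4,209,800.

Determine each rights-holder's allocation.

Sum of ownership shares: 12,835.
Pro-rata amounts: Becker 1,022/12,835 × $4,209,800 = 335,209.63; Quinlan 4,653/12,835 × $4,209,800 = 1,526,155.00; Dube 4,678/12,835 × $4,209,800 = 1,534,354.84; Haddad 797/12,835 × $4,209,800 = 261,411.03; Tam 1,685/12,835 × $4,209,800 = 552,669.50.
After rounding ($100): Becker $335,200; Quinlan $1,526,200; Dube $1,534,400; Haddad $261,400; Tam $552,700. Sum = $4,209,900.
Difference $4,209,800 − $4,209,900 = −$100 applied to largest allocation (Dube): Dube becomes $1,534,300.

Becker: $335,200 | Quinlan: $1,526,200 | Dube: $1,534,300 | Haddad: $261,400 | Tam: $552,700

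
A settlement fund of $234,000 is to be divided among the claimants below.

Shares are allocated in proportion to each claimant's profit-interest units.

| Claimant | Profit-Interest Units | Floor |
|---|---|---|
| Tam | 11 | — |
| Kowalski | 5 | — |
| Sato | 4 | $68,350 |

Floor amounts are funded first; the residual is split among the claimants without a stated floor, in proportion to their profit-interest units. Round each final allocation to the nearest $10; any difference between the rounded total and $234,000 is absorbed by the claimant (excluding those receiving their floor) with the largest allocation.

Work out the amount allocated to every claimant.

Fund the minimums — Sato $68,350. Residual $165,650.
Residual split over remaining profit-interest units 16: Tam 113,884.38 → $113,880; Kowalski 51,765.62 → $51,770.

Tam: $113,880 | Kowalski: $51,770 | Sato: $68,350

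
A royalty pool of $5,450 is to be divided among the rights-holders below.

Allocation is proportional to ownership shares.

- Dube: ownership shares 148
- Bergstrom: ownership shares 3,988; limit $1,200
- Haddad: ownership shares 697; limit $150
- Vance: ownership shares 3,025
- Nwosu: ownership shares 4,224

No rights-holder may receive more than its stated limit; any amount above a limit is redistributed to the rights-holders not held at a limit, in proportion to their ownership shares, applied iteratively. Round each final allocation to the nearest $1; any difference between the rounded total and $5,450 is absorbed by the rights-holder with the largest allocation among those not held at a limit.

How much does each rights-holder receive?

Dube: $82 | Bergstrom: $1,200 | Haddad: $150 | Vance: $1,677 | Nwosu: $2,341

Ownership shares total: 12,082.
Unconstrained shares: Dube 66.76; Bergstrom 1,798.92; Haddad 314.41; Vance 1,364.53; Nwosu 1,905.38.
Cap binds for Bergstrom ($1,200), Haddad ($150); balance $4,100 reallocated over remaining ownership shares 7,397.
Remaining shares: Dube 82.03 → $82; Vance 1,676.69 → $1,677; Nwosu 2,341.27 → $2,341.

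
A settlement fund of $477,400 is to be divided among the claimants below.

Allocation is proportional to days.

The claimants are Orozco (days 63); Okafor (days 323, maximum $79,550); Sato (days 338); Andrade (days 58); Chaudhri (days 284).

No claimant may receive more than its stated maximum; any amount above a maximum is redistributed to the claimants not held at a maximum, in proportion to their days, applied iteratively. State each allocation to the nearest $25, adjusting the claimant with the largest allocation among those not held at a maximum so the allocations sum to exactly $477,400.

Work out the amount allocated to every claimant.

Sum of days: 1,066.
Unconstrained shares: Orozco 28,214.07; Okafor 144,653.10; Sato 151,370.73; Andrade 25,974.86; Chaudhri 127,187.24.
Cap binds for Okafor ($79,550); remaining pool $397,850 reallocated over remaining days 743.
Redistributed shares: Orozco 33,734.25 → $33,725; Sato 180,986.94 → $180,975; Andrade 31,056.93 → $31,050; Chaudhri 152,071.87 → $152,075.
Rounding difference +$25 applied to Sato → $181,000.

Orozco: $33,725 | Okafor: $79,550 | Sato: $181,000 | Andrade: $31,050 | Chaudhri: $152,075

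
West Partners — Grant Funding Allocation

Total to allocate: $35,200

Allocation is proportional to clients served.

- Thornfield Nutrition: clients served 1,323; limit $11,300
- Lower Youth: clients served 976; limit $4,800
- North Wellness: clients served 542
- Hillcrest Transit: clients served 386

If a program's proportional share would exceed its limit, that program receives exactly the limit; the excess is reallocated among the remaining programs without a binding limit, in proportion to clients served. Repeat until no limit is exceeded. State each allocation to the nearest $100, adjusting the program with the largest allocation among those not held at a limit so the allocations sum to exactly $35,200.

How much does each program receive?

Combined clients served = 3,227.
Proportional shares (ignoring caps): Thornfield Nutrition 14,431.24; Lower Youth 10,646.17; North Wellness 5,912.12; Hillcrest Transit 4,210.47.
Capped: Thornfield Nutrition ($11,300), Lower Youth ($4,800); residual $19,100 reallocated over remaining clients served 928.
Redistributed shares: North Wellness 11,155.39 → $11,200; Hillcrest Transit 7,944.61 → $7,900.

Thornfield Nutrition: $11,300 · Lower Youth: $4,800 · North Wellness: $11,200 · Hillcrest Transit: $7,900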